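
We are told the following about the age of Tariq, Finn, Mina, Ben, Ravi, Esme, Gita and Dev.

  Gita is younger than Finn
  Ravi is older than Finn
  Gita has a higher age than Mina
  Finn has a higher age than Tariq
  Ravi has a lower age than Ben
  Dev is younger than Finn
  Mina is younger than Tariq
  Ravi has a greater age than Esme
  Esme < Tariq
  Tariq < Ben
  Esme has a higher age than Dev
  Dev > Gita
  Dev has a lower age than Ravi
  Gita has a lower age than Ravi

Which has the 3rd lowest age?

Dev

The consecutive relations fix a unique order: Mina < Gita < Dev < Esme < Tariq < Finn < Ravi < Ben.
Counting 3 from the smallest end gives Dev.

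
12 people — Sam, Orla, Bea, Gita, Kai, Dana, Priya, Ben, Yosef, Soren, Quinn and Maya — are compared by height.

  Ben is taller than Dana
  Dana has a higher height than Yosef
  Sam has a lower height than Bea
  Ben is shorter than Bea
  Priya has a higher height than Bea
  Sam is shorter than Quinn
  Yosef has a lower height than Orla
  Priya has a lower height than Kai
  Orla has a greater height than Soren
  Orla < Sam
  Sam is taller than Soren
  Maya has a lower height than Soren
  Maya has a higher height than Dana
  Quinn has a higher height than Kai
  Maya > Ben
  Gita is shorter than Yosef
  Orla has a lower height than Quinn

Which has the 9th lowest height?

Bea

Chaining the given pairs: Gita < Yosef < Dana < Ben < Maya < Soren < Orla < Sam < Bea < Priya < Kai < Quinn.
Counting 9 from the smallest end gives Bea.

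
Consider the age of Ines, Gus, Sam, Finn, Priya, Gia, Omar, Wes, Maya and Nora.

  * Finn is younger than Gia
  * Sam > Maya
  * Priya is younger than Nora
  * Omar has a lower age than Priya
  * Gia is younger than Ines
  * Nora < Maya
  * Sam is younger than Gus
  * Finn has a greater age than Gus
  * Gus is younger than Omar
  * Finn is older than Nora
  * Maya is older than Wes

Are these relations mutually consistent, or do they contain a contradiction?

inconsistent

We have Nora < Maya stated directly, yet also Maya < Sam < Gus < Omar < Priya < Nora by chaining the others — so Maya < Nora. Contradiction.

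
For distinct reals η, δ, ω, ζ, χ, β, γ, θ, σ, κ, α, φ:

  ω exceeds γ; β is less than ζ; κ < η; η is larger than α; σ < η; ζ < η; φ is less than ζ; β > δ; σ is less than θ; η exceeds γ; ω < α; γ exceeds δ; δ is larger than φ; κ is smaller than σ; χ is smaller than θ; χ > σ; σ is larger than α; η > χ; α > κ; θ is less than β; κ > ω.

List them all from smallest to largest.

φ < δ < γ < ω < κ < α < σ < χ < θ < β < ζ < η

Each adjacent pair is fixed by a given relation: φ < δ; δ < γ; γ < ω; ω < κ; κ < α; α < σ; σ < χ; χ < θ; θ < β; β < ζ; ζ < η. Chaining them end to end gives the full order.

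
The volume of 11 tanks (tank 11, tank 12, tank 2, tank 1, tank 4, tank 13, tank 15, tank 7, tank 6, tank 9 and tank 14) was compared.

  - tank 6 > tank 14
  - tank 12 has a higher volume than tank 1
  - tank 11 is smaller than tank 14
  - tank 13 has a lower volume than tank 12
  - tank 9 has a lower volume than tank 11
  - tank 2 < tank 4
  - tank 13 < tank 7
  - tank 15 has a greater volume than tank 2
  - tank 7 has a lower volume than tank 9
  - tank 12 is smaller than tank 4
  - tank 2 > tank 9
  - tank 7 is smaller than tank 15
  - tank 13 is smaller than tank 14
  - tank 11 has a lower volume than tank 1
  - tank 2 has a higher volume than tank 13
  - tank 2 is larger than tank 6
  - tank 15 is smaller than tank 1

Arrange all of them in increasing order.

The consecutive links are each given: tank 13 < tank 7; tank 7 < tank 9; tank 9 < tank 11; tank 11 < tank 14; tank 14 < tank 6; tank 6 < tank 2; tank 2 < tank 15; tank 15 < tank 1; tank 1 < tank 12; tank 12 < tank 4.

tank 13 < tank 7 < tank 9 < tank 11 < tank 14 < tank 6 < tank 2 < tank 15 < tank 1 < tank 12 < tank 4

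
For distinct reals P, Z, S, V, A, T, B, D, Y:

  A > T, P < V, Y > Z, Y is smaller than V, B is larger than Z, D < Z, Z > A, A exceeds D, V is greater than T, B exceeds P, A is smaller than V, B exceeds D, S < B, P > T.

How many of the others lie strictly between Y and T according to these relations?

The relations place T below Y. An element lies strictly between them when it is forced above T and also forced below Y.
Above T: {P, A, Z, B, V}. Below Y: {D, A, Z}.
Intersection: {A, Z} — 2.

2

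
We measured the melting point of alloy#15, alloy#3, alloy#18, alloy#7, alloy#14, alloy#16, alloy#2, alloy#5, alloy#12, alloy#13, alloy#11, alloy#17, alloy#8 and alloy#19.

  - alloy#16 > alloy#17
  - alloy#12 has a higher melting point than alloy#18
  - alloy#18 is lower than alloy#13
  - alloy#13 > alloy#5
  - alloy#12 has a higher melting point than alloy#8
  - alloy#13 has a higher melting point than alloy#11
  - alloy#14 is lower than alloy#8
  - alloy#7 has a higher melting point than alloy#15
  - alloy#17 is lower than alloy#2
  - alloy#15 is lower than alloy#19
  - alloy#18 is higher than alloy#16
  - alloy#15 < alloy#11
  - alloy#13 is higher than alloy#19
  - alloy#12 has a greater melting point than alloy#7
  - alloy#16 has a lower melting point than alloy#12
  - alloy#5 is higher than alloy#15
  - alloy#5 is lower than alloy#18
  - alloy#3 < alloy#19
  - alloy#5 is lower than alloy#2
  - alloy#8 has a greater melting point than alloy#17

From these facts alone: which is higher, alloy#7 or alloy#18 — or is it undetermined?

undetermined

Following every chain through alloy#18: above alloy#18 we get alloy#13, alloy#12; below alloy#18 we get alloy#15, alloy#17, alloy#5, alloy#16.
alloy#7 is not reached, and no chain runs the other way from alloy#7 to alloy#18.
So the given relations leave the order of alloy#18 and alloy#7 undetermined.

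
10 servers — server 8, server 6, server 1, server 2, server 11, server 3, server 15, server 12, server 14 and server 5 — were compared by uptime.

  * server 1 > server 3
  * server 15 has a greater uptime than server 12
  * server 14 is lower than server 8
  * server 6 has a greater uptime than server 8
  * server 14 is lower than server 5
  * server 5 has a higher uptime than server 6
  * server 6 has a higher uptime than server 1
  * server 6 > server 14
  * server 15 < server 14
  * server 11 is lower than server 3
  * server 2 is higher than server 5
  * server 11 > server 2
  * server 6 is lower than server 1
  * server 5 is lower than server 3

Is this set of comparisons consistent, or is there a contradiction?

inconsistent

We have server 1 < server 6 stated directly, yet also server 6 < server 5 < server 2 < server 11 < server 3 < server 1 by chaining the others — so server 6 < server 1. Contradiction.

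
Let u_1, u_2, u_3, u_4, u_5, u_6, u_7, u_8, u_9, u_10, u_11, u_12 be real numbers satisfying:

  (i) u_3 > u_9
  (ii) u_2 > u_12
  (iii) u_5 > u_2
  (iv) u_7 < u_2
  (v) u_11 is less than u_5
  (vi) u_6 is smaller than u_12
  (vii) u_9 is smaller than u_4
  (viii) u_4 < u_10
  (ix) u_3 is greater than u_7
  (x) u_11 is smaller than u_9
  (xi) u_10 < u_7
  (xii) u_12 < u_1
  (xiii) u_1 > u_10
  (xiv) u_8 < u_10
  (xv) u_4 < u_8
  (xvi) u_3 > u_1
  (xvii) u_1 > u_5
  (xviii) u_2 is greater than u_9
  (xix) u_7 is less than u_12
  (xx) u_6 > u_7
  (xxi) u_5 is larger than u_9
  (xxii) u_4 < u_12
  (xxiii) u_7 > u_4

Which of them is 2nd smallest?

Chaining the given pairs: u_11 < u_9 < u_4 < u_8 < u_10 < u_7 < u_6 < u_12 < u_2 < u_5 < u_1 < u_3.
The 2nd smallest is u_9.

u_9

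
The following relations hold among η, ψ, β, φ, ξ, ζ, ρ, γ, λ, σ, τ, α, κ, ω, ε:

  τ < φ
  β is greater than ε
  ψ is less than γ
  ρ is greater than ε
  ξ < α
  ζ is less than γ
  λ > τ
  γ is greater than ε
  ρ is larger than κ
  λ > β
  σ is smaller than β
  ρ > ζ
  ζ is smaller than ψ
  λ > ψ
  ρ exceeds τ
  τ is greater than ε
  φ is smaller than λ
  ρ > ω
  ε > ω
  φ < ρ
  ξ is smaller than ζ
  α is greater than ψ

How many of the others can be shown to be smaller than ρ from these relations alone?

From ρ the given relations immediately reach ω, ε, ζ, τ, φ, κ.
From those, ξ — 7 in total.
Nothing else is reachable below ρ; 7 in all.

7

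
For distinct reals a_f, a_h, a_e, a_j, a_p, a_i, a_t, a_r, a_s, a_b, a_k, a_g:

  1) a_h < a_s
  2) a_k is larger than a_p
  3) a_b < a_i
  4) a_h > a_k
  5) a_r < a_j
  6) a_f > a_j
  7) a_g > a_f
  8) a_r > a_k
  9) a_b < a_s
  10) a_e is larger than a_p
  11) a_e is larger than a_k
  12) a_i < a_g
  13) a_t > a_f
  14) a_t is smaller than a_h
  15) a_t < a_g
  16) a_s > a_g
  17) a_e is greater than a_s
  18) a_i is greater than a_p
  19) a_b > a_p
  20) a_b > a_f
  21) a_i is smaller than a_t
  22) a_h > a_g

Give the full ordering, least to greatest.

a_p < a_k < a_r < a_j < a_f < a_b < a_i < a_t < a_g < a_h < a_s < a_e

Each adjacent pair is fixed by a given relation: a_p < a_k; a_k < a_r; a_r < a_j; a_j < a_f; a_f < a_b; a_b < a_i; a_i < a_t; a_t < a_g; a_g < a_h; a_h < a_s; a_s < a_e. Chaining them end to end gives the full order.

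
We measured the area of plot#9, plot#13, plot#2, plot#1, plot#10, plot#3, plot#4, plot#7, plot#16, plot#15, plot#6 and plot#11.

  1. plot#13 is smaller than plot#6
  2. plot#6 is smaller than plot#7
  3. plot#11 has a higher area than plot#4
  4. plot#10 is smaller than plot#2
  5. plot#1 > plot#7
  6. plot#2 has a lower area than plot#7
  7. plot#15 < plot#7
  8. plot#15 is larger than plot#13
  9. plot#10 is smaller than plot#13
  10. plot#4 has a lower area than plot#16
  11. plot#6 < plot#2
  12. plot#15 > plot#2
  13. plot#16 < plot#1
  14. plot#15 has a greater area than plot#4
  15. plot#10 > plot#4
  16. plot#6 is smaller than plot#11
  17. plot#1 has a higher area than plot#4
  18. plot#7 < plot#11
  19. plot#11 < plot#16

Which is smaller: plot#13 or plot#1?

plot#13

Following the relations from plot#13: plot#13 < plot#6 < plot#2 < plot#15 < plot#7 < plot#11 < plot#16 < plot#1.
So plot#13 < plot#1; plot#13 is the smaller of the two.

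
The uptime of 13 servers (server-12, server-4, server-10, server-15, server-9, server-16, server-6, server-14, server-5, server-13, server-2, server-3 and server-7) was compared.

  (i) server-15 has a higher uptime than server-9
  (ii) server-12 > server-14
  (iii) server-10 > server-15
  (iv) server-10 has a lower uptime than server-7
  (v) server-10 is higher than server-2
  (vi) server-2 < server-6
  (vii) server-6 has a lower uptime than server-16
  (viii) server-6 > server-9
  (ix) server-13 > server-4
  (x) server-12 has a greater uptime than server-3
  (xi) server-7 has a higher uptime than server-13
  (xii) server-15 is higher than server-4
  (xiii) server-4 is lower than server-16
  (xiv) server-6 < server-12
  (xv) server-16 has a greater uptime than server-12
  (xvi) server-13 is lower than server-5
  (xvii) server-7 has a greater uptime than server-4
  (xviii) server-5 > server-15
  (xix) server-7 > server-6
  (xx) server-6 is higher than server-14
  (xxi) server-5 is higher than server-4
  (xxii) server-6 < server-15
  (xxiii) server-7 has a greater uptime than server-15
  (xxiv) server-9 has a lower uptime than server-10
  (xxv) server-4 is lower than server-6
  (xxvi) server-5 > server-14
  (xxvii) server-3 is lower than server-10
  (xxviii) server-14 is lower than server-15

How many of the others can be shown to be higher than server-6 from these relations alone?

The elements the relations force above server-6 are server-15, server-10, server-12, server-16, server-5, server-7 — no chain reaches any other.
That is 6.

6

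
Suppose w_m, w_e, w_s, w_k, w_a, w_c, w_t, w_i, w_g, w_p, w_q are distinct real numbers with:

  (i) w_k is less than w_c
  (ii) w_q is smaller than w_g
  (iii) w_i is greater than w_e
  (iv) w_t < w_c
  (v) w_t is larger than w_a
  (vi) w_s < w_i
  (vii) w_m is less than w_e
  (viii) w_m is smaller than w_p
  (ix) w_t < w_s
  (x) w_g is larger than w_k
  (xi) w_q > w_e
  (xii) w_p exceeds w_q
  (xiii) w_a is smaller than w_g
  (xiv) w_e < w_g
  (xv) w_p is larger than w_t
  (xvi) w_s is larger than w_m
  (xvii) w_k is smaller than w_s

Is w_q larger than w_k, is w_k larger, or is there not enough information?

undetermined

Following every chain through w_k: above w_k we get w_g, w_s, w_i, w_c.
w_q is not reached, and no chain runs the other way from w_q to w_k.
So the given relations leave the order of w_k and w_q undetermined.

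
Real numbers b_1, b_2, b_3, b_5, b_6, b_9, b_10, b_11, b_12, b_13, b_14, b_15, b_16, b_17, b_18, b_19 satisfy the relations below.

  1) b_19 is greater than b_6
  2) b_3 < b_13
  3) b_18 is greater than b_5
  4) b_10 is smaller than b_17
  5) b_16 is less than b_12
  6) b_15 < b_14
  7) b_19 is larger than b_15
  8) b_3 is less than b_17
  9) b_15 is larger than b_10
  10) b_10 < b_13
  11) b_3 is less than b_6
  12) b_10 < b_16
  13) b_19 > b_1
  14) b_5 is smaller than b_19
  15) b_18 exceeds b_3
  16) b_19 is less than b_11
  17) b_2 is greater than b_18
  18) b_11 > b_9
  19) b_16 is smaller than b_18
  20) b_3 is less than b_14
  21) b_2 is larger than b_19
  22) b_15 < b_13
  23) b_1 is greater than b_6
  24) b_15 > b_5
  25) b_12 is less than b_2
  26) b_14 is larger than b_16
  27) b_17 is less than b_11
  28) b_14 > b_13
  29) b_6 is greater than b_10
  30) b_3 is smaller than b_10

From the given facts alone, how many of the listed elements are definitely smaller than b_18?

From b_18 the given relations immediately reach b_3, b_16, b_5.
From those, b_10 — 4 in total.
No other element is forced below b_18 by the given relations, so the count is 4.

4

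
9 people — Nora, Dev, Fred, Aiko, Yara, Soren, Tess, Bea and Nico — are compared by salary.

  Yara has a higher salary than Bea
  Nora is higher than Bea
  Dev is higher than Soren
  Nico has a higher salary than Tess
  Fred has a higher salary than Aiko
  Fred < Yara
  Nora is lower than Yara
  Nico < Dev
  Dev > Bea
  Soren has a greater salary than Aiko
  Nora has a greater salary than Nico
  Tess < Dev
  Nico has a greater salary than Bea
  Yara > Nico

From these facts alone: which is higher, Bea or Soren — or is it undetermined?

Following every chain through Bea: above Bea we get Nico, Nora, Yara, Dev.
Soren is not reached, and no chain runs the other way from Soren to Bea.
So the given relations leave the order of Bea and Soren undetermined.

undetermined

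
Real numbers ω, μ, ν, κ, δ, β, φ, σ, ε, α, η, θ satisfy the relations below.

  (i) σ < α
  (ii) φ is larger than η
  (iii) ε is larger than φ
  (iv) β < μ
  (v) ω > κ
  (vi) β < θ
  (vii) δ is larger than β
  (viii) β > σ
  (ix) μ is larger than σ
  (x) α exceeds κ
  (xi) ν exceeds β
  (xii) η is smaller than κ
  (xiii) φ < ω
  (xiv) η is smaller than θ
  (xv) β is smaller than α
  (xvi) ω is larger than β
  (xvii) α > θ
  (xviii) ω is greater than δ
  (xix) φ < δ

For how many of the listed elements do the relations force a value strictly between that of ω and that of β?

Chaining upward from β reaches: μ, δ, ν, θ, α.
Chaining downward from ω reaches: σ, η, φ, κ, δ.
Strictly between β and ω are those in both lists: δ — 1 element.

1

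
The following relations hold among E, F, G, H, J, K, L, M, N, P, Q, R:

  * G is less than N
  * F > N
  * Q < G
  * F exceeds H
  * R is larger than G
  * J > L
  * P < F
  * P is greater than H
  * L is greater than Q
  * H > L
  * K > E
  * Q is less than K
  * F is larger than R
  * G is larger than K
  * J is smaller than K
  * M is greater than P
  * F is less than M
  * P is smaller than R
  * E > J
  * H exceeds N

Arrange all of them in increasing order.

Q < L < J < E < K < G < N < H < P < R < F < M

Each adjacent pair is fixed by a given relation: Q < L; L < J; J < E; E < K; K < G; G < N; N < H; H < P; P < R; R < F; F < M. Chaining them end to end gives the full order.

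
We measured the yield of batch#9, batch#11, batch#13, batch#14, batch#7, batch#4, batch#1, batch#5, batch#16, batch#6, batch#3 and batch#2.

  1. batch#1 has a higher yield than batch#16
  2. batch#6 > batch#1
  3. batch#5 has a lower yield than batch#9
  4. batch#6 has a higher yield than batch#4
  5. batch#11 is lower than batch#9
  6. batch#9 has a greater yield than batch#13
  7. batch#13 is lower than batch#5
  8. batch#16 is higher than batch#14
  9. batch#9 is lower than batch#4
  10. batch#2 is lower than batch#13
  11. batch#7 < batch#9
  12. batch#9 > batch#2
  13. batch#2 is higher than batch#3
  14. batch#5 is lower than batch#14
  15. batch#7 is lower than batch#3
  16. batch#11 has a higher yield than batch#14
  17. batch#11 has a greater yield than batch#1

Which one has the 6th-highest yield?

batch#16

The consecutive relations fix a unique order: batch#7 < batch#3 < batch#2 < batch#13 < batch#5 < batch#14 < batch#16 < batch#1 < batch#11 < batch#9 < batch#4 < batch#6.
The 6th largest is batch#16.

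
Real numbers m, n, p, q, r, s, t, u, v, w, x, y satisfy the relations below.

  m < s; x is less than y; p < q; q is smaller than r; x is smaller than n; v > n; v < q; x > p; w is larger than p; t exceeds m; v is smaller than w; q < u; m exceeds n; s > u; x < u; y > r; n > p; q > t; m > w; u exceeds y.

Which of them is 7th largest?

m

Piecing the relations together gives one ordering: p < x < n < v < w < m < t < q < r < y < u < s.
Counting 7 from the largest end gives m.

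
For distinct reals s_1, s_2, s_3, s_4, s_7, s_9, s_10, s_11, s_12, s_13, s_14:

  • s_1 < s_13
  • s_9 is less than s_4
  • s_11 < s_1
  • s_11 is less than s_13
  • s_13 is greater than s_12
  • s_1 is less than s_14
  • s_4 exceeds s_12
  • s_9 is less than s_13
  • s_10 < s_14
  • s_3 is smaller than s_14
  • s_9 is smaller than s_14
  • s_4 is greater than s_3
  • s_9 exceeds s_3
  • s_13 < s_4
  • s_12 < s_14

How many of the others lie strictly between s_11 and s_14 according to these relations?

Chaining upward from s_11 reaches: s_1, s_13, s_4.
Chaining downward from s_14 reaches: s_3, s_9, s_1, s_12, s_10.
Strictly between s_11 and s_14 are those in both lists: s_1 — 1 element.

1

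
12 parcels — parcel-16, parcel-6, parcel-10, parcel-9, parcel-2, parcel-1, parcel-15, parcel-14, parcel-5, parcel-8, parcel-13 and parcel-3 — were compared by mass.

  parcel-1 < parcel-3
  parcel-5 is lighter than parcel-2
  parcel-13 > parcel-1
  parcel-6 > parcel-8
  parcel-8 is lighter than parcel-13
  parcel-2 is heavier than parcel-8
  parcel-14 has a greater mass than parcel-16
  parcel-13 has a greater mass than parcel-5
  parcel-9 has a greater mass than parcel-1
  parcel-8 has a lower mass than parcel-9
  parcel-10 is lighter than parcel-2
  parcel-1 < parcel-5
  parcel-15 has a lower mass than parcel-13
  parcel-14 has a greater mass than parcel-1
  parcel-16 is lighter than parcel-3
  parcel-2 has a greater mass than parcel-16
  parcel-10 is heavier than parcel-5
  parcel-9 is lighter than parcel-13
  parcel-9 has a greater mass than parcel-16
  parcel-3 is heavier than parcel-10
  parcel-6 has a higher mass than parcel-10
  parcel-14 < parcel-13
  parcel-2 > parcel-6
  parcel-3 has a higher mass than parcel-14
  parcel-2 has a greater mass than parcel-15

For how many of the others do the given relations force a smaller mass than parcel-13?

From parcel-13 the given relations immediately reach parcel-1, parcel-8, parcel-5, parcel-14, parcel-9, parcel-15.
From those, parcel-16 — 7 in total.
No other element is forced below parcel-13 by the given relations, so the count is 7.

7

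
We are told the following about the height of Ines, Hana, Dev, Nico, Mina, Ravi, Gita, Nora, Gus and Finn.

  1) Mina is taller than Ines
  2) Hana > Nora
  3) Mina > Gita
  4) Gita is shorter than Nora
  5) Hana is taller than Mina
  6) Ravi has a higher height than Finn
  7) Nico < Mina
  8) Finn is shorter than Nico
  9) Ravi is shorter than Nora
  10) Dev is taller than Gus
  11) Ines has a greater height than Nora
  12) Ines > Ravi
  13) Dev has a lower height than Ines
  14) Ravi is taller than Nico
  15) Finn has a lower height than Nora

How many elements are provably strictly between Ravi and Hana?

3

The relations place Ravi below Hana. An element lies strictly between them when it is forced above Ravi and also forced below Hana.
Above Ravi: {Nora, Ines, Mina}. Below Hana: {Finn, Nico, Gus, Dev, Gita, Nora, Ines, Mina}.
Intersection: {Nora, Ines, Mina} — 3.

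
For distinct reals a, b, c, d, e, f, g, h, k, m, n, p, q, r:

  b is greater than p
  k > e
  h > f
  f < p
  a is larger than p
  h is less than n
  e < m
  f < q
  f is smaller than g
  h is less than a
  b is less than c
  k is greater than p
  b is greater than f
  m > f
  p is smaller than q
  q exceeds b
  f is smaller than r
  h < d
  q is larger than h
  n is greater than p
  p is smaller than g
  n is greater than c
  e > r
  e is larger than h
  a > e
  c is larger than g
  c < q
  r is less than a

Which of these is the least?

f

h is not least since f < h; p is not least since f < p; g is not least since f < g; b is not least since p < b; r is not least since f < r; c is not least since b < c; e is not least since r < e; n is not least since p < n; a is not least since h < a; m is not least since e < m; q is not least since p < q; d is not least since h < d; k is not least since e < k.
Only f has nothing below it, so f is the least.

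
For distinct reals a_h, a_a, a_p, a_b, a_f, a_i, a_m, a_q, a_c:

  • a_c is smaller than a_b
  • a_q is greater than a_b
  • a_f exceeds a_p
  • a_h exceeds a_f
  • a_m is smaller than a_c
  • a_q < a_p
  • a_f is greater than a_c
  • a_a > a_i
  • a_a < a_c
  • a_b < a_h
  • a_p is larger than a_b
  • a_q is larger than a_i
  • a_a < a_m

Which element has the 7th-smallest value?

The consecutive relations fix a unique order: a_i < a_a < a_m < a_c < a_b < a_q < a_p < a_f < a_h.
The 7th smallest is a_p.

a_p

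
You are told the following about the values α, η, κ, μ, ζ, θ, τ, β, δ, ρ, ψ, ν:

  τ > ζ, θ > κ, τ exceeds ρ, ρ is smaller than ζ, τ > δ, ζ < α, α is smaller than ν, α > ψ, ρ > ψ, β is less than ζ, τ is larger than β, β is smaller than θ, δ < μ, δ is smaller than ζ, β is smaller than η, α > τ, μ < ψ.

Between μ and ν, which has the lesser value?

μ

The relevant relations are μ < ψ; ψ < ρ; ρ < ζ; ζ < τ; τ < α; α < ν.
Chaining these gives μ < ψ < ρ < ζ < τ < α < ν.
So μ < ν; μ is the smaller of the two.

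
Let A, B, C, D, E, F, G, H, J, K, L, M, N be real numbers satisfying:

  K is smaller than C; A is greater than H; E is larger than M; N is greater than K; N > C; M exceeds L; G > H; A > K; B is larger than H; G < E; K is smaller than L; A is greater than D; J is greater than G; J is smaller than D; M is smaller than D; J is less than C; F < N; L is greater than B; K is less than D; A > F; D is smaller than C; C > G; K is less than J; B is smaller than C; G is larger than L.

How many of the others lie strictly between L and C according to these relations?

Chaining upward from L reaches: G, M, J, D, A, E, N.
Chaining downward from C reaches: H, K, B, G, M, J, D.
Strictly between L and C are those in both lists: G, M, J, D — 4 elements.

4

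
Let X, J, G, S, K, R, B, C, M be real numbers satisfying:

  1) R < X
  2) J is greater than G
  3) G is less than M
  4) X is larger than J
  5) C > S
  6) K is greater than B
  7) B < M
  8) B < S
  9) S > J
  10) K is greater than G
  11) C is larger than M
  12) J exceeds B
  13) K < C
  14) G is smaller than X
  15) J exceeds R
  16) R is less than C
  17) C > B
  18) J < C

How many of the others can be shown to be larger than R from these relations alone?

4

From R the given relations immediately reach J, X, C.
From those, S — 4 in total.
Nothing else is reachable above R; 4 in all.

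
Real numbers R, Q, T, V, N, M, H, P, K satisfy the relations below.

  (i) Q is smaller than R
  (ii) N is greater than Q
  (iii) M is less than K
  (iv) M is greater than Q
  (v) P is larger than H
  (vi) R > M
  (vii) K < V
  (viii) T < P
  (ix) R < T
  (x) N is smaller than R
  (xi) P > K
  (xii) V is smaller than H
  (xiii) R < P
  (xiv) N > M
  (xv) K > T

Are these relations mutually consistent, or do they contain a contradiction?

consistent

Every relation is compatible with Q < M < N < R < T < K < V < H < P; the set is consistent.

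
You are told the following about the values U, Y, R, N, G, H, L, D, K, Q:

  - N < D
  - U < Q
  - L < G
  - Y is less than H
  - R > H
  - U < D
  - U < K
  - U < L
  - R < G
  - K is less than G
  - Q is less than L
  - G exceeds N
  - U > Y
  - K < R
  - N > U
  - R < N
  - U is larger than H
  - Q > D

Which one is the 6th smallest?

N

Chaining the given pairs: Y < H < U < K < R < N < D < Q < L < G.
Counting 6 from the smallest end gives N.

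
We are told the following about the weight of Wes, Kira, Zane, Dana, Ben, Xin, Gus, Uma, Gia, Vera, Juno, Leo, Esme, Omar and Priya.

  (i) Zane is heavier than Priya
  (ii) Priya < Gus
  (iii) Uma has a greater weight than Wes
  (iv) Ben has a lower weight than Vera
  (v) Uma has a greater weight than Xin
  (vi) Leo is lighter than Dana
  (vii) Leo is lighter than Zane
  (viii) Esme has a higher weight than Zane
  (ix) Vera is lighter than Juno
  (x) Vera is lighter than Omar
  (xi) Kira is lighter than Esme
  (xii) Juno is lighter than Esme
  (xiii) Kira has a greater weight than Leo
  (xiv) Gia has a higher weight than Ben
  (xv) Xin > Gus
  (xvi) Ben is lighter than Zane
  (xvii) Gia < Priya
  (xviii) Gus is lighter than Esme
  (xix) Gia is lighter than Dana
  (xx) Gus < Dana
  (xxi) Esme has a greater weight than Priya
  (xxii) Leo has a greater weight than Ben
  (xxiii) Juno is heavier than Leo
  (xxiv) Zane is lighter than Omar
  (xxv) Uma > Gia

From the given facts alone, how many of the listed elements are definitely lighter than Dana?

5

From Dana the given relations immediately reach Gia, Leo, Gus.
From those, Ben, Priya — 5 in total.
No other element is forced below Dana by the given relations, so the count is 5.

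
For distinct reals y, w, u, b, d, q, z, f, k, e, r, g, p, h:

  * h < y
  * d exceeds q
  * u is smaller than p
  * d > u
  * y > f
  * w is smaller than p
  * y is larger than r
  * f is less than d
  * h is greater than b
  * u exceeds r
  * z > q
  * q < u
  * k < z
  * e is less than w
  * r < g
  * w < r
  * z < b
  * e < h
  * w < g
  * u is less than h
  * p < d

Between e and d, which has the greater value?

d

Following the relations from e: e < w < r < u < p < d.
So e < d; d is the larger of the two.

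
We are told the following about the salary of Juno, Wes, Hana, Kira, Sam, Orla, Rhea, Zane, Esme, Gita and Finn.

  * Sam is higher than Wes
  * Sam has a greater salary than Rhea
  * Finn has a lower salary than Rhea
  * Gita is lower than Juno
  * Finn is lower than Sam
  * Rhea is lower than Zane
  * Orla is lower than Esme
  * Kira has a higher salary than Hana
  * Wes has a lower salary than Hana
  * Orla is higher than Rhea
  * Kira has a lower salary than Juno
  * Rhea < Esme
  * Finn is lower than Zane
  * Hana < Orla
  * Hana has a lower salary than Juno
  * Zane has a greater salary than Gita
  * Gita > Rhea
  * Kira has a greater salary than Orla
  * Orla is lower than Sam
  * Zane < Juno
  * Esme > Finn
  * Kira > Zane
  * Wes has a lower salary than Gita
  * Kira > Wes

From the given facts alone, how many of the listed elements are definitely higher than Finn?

8

The elements the relations force above Finn are Rhea, Gita, Zane, Orla, Kira, Esme, Sam, Juno — no chain reaches any other.
That is 8.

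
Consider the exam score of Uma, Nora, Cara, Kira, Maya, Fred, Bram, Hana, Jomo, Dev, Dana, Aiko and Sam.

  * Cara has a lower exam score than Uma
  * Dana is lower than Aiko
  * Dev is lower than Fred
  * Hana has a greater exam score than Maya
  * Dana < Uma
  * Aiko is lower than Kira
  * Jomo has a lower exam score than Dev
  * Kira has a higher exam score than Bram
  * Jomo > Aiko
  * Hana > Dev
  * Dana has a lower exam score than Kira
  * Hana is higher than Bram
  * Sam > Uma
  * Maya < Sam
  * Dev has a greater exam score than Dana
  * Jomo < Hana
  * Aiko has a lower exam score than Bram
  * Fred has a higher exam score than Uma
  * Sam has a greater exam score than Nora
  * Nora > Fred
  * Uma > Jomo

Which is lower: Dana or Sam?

Dana

Link the given pairs in sequence: Dana < Aiko; Aiko < Jomo; Jomo < Dev; Dev < Fred; Fred < Nora; Nora < Sam.
Chaining these gives Dana < Aiko < Jomo < Dev < Fred < Nora < Sam.
So Dana < Sam; Dana is the lower of the two.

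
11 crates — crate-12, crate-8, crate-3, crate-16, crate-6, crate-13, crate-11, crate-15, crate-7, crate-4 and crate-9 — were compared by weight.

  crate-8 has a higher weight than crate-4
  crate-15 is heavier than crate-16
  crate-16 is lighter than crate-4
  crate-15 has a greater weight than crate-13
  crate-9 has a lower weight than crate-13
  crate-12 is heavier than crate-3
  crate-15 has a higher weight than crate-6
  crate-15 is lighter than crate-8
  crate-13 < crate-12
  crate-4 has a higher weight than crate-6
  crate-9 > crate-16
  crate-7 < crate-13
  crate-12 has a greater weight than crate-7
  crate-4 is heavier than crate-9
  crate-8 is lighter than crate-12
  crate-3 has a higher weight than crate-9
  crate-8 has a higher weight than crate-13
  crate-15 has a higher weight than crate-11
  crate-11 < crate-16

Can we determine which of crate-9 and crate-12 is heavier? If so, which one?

The relevant relations are crate-9 < crate-13; crate-13 < crate-15; crate-15 < crate-8; crate-8 < crate-12.
Chaining these gives crate-9 < crate-13 < crate-15 < crate-8 < crate-12.
So crate-12 is heavier.

crate-12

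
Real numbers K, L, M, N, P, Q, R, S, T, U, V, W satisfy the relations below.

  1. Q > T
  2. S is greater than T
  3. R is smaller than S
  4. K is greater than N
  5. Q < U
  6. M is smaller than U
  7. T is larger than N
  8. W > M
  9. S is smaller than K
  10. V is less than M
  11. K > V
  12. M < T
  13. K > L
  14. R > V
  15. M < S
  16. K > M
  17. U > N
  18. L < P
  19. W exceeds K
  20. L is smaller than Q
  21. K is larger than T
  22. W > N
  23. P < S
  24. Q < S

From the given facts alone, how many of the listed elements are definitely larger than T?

5

From T the given relations immediately reach Q, S, K.
From those, U, W — 5 in total.
No other element is forced above T by the given relations, so the count is 5.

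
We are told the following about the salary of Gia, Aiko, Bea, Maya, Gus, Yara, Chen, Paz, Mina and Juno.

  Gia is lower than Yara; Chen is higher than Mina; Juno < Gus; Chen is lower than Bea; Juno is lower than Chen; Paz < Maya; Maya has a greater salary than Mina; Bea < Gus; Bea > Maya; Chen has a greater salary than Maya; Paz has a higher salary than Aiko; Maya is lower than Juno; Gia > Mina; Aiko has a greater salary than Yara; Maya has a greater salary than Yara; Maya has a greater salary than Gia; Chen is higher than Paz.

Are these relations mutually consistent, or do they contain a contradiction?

Every relation is compatible with Mina < Gia < Yara < Aiko < Paz < Maya < Juno < Chen < Bea < Gus; the set is consistent.

consistent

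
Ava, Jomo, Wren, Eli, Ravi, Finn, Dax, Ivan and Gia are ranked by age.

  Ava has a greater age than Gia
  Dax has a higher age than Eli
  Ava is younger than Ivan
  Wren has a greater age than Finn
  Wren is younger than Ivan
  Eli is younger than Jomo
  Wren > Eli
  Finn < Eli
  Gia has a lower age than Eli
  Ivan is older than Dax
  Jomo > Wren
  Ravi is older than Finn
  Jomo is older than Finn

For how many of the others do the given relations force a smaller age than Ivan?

6

The elements the relations force below Ivan are Finn, Gia, Eli, Dax, Ava, Wren — no chain reaches any other.
That is 6.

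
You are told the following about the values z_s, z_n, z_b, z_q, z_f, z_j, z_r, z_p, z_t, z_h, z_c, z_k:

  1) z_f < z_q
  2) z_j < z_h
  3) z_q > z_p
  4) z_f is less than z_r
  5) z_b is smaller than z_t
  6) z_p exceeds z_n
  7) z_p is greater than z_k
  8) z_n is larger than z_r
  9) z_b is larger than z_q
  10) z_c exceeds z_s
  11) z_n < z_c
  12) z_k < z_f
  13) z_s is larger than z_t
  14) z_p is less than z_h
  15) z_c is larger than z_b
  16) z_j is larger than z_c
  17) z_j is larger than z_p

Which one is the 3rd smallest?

Piecing the relations together gives one ordering: z_k < z_f < z_r < z_n < z_p < z_q < z_b < z_t < z_s < z_c < z_j < z_h.
The 3rd smallest is z_r.

z_r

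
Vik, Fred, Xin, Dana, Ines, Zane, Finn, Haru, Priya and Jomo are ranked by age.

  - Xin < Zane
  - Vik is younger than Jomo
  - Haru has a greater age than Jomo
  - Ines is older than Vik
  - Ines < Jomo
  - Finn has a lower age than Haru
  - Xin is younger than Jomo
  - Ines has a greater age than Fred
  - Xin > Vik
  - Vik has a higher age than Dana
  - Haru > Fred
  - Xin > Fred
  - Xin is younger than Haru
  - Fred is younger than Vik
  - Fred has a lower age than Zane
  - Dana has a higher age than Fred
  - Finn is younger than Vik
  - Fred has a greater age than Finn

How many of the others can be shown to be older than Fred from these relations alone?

The elements the relations force above Fred are Dana, Vik, Xin, Ines, Jomo, Haru, Zane — no chain reaches any other.
That is 7.

7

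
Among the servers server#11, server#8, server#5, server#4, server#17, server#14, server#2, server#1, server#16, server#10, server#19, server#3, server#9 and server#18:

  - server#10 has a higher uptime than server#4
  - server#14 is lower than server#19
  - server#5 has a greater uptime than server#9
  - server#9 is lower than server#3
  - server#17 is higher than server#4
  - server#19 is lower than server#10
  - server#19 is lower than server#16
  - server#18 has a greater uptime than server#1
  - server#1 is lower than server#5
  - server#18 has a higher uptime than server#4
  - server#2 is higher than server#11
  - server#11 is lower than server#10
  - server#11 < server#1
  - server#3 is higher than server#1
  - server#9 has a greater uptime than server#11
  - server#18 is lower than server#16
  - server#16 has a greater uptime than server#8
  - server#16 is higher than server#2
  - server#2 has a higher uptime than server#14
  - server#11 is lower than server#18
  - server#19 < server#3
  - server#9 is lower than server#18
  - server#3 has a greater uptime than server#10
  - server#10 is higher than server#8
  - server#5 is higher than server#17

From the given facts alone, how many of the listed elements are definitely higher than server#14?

The elements the relations force above server#14 are server#19, server#10, server#2, server#3, server#16 — no chain reaches any other.
That is 5.

5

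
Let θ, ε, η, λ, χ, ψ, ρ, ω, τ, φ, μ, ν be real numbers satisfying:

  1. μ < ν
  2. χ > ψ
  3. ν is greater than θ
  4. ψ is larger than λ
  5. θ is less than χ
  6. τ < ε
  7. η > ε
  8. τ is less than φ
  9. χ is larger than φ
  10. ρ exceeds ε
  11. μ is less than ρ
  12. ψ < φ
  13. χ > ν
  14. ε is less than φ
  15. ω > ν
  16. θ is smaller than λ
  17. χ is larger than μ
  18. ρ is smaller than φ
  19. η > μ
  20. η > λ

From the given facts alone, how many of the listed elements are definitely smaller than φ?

Directly below φ: τ, ε, ψ, ρ.
One step further: λ, μ (6 so far).
One step further: θ (7 so far).
No other element is forced below φ by the given relations, so the count is 7.

7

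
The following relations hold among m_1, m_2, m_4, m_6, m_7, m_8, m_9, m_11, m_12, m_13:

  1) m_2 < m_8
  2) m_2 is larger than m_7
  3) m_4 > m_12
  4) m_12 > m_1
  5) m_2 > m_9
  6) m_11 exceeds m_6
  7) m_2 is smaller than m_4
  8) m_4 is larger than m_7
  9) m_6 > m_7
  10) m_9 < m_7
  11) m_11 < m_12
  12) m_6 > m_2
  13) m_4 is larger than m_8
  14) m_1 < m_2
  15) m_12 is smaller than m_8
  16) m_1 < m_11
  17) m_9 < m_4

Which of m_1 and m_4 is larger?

m_1 < m_2 and m_2 < m_6 give m_1 < m_6.
Then m_6 < m_11 extends the chain to m_11.
Then m_11 < m_12 extends the chain to m_12.
Then m_12 < m_8 extends the chain to m_8.
Then m_8 < m_4 extends the chain to m_4.
So m_1 < m_4; m_4 is the larger of the two.

m_4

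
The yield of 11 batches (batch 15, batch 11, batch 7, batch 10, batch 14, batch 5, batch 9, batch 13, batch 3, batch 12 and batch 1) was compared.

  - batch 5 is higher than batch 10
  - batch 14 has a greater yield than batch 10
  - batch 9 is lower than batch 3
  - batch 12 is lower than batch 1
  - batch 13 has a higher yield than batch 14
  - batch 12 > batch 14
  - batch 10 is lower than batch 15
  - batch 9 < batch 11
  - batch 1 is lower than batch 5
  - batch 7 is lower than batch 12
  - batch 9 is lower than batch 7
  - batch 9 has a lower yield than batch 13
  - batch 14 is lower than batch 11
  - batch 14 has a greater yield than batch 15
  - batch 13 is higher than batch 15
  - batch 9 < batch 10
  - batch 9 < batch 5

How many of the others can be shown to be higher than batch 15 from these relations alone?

From batch 15 the given relations immediately reach batch 14, batch 13.
From those, batch 12, batch 11 — 4 in total.
From those, batch 1 — 5 in total.
From those, batch 5 — 6 in total.
No other element is forced above batch 15 by the given relations, so the count is 6.

6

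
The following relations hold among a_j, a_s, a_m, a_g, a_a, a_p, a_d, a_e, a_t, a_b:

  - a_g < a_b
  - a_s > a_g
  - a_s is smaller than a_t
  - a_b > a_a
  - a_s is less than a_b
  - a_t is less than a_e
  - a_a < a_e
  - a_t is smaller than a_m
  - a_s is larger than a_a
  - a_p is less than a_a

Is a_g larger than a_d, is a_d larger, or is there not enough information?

undetermined

Following every chain through a_g: above a_g we get a_s, a_t, a_b, a_e, a_m.
a_d is not reached, and no chain runs the other way from a_d to a_g.
So the given relations leave the order of a_g and a_d undetermined.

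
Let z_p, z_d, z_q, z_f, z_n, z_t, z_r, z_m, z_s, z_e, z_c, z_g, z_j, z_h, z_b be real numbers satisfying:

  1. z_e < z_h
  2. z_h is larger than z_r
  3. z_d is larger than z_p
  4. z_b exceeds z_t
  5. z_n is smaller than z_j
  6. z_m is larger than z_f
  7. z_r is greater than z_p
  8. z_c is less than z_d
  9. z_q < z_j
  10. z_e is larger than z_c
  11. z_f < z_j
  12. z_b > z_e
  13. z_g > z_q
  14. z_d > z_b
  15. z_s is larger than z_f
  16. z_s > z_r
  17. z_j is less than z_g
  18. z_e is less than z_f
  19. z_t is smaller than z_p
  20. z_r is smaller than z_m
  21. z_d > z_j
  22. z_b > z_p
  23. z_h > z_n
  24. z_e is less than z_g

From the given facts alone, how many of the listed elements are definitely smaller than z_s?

6

From z_s the given relations immediately reach z_f, z_r.
From those, z_e, z_p — 4 in total.
From those, z_c, z_t — 6 in total.
No other element is forced below z_s by the given relations, so the count is 6.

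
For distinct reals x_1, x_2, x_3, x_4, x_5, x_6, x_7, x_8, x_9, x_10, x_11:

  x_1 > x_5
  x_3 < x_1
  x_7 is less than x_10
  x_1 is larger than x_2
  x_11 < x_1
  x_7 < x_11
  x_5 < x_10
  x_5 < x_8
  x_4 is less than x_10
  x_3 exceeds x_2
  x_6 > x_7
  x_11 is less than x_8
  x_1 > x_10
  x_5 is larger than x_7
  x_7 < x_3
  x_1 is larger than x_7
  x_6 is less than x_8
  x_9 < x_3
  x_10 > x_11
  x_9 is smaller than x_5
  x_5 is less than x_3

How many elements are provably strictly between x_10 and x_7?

2

Chaining upward from x_7 reaches: x_5, x_3, x_11, x_1, x_6, x_8.
Chaining downward from x_10 reaches: x_9, x_5, x_11, x_4.
Strictly between x_7 and x_10 are those in both lists: x_5, x_11 — 2 elements.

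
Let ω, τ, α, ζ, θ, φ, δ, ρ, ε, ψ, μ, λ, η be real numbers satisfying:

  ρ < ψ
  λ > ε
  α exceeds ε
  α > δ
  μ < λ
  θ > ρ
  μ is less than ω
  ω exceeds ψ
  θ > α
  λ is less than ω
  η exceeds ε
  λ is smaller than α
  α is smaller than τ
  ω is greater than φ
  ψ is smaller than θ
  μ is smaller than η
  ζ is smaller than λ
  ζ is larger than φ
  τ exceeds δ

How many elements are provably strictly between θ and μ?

Chaining upward from μ reaches: λ, α, η, ω, τ.
Chaining downward from θ reaches: φ, ρ, ζ, ε, λ, δ, ψ, α.
Strictly between μ and θ are those in both lists: λ, α — 2 elements.

2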